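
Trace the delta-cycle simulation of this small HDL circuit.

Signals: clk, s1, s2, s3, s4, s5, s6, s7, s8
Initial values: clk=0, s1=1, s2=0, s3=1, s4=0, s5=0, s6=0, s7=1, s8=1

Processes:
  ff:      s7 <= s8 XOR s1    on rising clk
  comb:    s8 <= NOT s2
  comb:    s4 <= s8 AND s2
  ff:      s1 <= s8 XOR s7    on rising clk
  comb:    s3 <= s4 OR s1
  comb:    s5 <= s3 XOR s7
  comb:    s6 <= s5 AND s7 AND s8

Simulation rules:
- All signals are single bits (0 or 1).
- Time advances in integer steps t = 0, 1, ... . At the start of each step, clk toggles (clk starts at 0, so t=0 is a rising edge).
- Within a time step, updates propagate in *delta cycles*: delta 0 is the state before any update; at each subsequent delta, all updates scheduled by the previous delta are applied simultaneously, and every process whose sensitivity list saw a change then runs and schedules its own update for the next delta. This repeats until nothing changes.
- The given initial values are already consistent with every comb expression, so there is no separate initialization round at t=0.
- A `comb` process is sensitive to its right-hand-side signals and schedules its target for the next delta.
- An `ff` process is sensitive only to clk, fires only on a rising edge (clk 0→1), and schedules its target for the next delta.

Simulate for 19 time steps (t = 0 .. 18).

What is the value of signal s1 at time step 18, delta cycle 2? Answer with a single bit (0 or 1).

1

t=0 Δ0: s6=0 s5=0 s3=1 clk=0 s8=1 s1=1 s7=1 s2=0 s4=0
  Δ1: clk:0→1
  Δ2: s1:1→0, s7:1→0
  Δ3: s5:0→1, s3:1→0
  Δ4: s5:1→0
  (4Δ to stable)
t=1 Δ0: s6=0 s5=0 s3=0 clk=1 s8=1 s1=0 s7=0 s2=0 s4=0
  Δ1: clk:1→0
  (1Δ to stable)
t=2 Δ0: s6=0 s5=0 s3=0 clk=0 s8=1 s1=0 s7=0 s2=0 s4=0
  Δ1: clk:0→1
  Δ2: s1:0→1, s7:0→1
  Δ3: s5:0→1, s3:0→1
  Δ4: s6:0→1, s5:1→0
  Δ5: s6:1→0
  (5Δ to stable)
t=3 Δ0: s6=0 s5=0 s3=1 clk=1 s8=1 s1=1 s7=1 s2=0 s4=0
  Δ1: clk:1→0
  (1Δ to stable)
t=4 Δ0: s6=0 s5=0 s3=1 clk=0 s8=1 s1=1 s7=1 s2=0 s4=0
  Δ1: clk:0→1
  Δ2: s1:1→0, s7:1→0
  Δ3: s5:0→1, s3:1→0
  Δ4: s5:1→0
  (4Δ to stable)
t=5 Δ0: s6=0 s5=0 s3=0 clk=1 s8=1 s1=0 s7=0 s2=0 s4=0
  Δ1: clk:1→0
  (1Δ to stable)
t=6 Δ0: s6=0 s5=0 s3=0 clk=0 s8=1 s1=0 s7=0 s2=0 s4=0
  Δ1: clk:0→1
  Δ2: s1:0→1, s7:0→1
  Δ3: s5:0→1, s3:0→1
  Δ4: s6:0→1, s5:1→0
  Δ5: s6:1→0
  (5Δ to stable)
t=7 Δ0: s6=0 s5=0 s3=1 clk=1 s8=1 s1=1 s7=1 s2=0 s4=0
  Δ1: clk:1→0
  (1Δ to stable)
t=8 Δ0: s6=0 s5=0 s3=1 clk=0 s8=1 s1=1 s7=1 s2=0 s4=0
  Δ1: clk:0→1
  Δ2: s1:1→0, s7:1→0
  Δ3: s5:0→1, s3:1→0
  Δ4: s5:1→0
  (4Δ to stable)
t=9 Δ0: s6=0 s5=0 s3=0 clk=1 s8=1 s1=0 s7=0 s2=0 s4=0
  Δ1: clk:1→0
  (1Δ to stable)
t=10 Δ0: s6=0 s5=0 s3=0 clk=0 s8=1 s1=0 s7=0 s2=0 s4=0
  Δ1: clk:0→1
  Δ2: s1:0→1, s7:0→1
  Δ3: s5:0→1, s3:0→1
  Δ4: s6:0→1, s5:1→0
  Δ5: s6:1→0
  (5Δ to stable)
t=11 Δ0: s6=0 s5=0 s3=1 clk=1 s8=1 s1=1 s7=1 s2=0 s4=0
  Δ1: clk:1→0
  (1Δ to stable)
t=12 Δ0: s6=0 s5=0 s3=1 clk=0 s8=1 s1=1 s7=1 s2=0 s4=0
  Δ1: clk:0→1
  Δ2: s1:1→0, s7:1→0
  Δ3: s5:0→1, s3:1→0
  Δ4: s5:1→0
  (4Δ to stable)
t=13 Δ0: s6=0 s5=0 s3=0 clk=1 s8=1 s1=0 s7=0 s2=0 s4=0
  Δ1: clk:1→0
  (1Δ to stable)
t=14 Δ0: s6=0 s5=0 s3=0 clk=0 s8=1 s1=0 s7=0 s2=0 s4=0
  Δ1: clk:0→1
  Δ2: s1:0→1, s7:0→1
  Δ3: s5:0→1, s3:0→1
  Δ4: s6:0→1, s5:1→0
  Δ5: s6:1→0
  (5Δ to stable)
t=15 Δ0: s6=0 s5=0 s3=1 clk=1 s8=1 s1=1 s7=1 s2=0 s4=0
  Δ1: clk:1→0
  (1Δ to stable)
t=16 Δ0: s6=0 s5=0 s3=1 clk=0 s8=1 s1=1 s7=1 s2=0 s4=0
  Δ1: clk:0→1
  Δ2: s1:1→0, s7:1→0
  Δ3: s5:0→1, s3:1→0
  Δ4: s5:1→0
  (4Δ to stable)
t=17 Δ0: s6=0 s5=0 s3=0 clk=1 s8=1 s1=0 s7=0 s2=0 s4=0
  Δ1: clk:1→0
  (1Δ to stable)
t=18 Δ0: s6=0 s5=0 s3=0 clk=0 s8=1 s1=0 s7=0 s2=0 s4=0
  Δ1: clk:0→1
  Δ2: s1:0→1, s7:0→1
  Δ3: s5:0→1, s3:0→1
  Δ4: s6:0→1, s5:1→0
  Δ5: s6:1→0
  (5Δ to stable)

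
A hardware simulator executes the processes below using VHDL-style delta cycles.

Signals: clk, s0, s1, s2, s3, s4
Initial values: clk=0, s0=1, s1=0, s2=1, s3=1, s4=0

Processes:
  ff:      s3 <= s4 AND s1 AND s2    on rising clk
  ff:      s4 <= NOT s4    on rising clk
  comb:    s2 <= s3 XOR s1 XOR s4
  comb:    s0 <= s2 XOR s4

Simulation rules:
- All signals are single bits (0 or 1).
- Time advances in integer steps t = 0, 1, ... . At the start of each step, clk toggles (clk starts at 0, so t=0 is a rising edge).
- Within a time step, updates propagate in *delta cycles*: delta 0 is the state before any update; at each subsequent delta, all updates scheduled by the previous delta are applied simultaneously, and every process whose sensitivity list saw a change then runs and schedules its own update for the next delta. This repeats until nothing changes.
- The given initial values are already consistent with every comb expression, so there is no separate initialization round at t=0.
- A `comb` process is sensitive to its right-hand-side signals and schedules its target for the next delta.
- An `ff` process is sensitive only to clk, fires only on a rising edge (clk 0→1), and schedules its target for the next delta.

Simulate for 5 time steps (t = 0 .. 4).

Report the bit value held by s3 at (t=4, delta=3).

0

t0.Δ0 s2=1 s3=1 clk=0 s0=1 s1=0 s4=0
t0.Δ1 s2=1 s3=1 clk=1 s0=1 s1=0 s4=0
t0.Δ2 s2=1 s3=0 clk=1 s0=1 s1=0 s4=1
t0.Δ3 s2=1 s3=0 clk=1 s0=0 s1=0 s4=1
t1.Δ0 s2=1 s3=0 clk=1 s0=0 s1=0 s4=1
t1.Δ1 s2=1 s3=0 clk=0 s0=0 s1=0 s4=1
t2.Δ0 s2=1 s3=0 clk=0 s0=0 s1=0 s4=1
t2.Δ1 s2=1 s3=0 clk=1 s0=0 s1=0 s4=1
t2.Δ2 s2=1 s3=0 clk=1 s0=0 s1=0 s4=0
t2.Δ3 s2=0 s3=0 clk=1 s0=1 s1=0 s4=0
t2.Δ4 s2=0 s3=0 clk=1 s0=0 s1=0 s4=0
t3.Δ0 s2=0 s3=0 clk=1 s0=0 s1=0 s4=0
t3.Δ1 s2=0 s3=0 clk=0 s0=0 s1=0 s4=0
t4.Δ0 s2=0 s3=0 clk=0 s0=0 s1=0 s4=0
t4.Δ1 s2=0 s3=0 clk=1 s0=0 s1=0 s4=0
t4.Δ2 s2=0 s3=0 clk=1 s0=0 s1=0 s4=1
t4.Δ3 s2=1 s3=0 clk=1 s0=1 s1=0 s4=1
t4.Δ4 s2=1 s3=0 clk=1 s0=0 s1=0 s4=1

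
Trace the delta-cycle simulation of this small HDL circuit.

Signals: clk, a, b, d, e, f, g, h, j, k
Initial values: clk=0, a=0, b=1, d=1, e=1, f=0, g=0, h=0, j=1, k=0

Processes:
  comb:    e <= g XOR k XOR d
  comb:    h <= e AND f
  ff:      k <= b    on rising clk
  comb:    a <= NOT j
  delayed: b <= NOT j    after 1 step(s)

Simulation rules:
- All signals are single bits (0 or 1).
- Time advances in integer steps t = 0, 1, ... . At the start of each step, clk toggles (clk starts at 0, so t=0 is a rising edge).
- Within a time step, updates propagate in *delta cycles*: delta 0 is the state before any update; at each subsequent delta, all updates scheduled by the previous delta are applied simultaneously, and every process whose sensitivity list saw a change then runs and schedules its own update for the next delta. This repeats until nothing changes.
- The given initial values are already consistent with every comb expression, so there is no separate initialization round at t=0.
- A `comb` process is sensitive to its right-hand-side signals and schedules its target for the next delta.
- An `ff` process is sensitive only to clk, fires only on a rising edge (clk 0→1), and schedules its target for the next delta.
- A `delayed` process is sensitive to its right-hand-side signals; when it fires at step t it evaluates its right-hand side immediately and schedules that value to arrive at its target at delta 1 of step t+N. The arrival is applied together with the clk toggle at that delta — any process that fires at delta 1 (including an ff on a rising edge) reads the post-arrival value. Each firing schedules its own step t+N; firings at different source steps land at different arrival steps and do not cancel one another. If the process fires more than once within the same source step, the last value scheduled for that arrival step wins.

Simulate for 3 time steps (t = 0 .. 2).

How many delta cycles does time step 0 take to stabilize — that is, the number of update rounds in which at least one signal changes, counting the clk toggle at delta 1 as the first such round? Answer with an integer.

3

[bits: clk,a,j,b,d,e,f,h,g,k]
t=0: Δ0=0011110000 Δ1=1011110000 Δ2=1011110001 Δ3=1011100001 | 3Δ
t=1: Δ0=1011100001 Δ1=0011100001 | 1Δ
t=2: Δ0=0011100001 Δ1=1011100001 | 1Δ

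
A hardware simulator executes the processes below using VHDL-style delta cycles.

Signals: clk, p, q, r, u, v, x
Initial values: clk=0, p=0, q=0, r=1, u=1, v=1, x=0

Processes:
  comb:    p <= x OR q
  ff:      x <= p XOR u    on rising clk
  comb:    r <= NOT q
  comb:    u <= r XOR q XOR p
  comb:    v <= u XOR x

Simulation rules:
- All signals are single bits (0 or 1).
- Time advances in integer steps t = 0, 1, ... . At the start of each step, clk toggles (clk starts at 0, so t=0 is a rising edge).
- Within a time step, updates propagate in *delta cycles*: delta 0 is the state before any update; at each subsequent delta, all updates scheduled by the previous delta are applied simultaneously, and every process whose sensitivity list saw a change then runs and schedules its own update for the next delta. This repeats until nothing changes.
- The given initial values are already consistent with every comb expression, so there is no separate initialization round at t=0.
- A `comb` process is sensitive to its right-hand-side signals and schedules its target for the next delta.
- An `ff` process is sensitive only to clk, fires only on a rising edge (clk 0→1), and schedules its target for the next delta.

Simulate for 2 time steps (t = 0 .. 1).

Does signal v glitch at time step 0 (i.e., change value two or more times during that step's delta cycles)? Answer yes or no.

yes

[bits: clk,p,r,q,x,u,v]
t=0: Δ0=0010011 Δ1=1010011 Δ2=1010111 Δ3=1110110 Δ4=1110100 Δ5=1110101 | 5Δ
t=1: Δ0=1110101 Δ1=0110101 | 1Δ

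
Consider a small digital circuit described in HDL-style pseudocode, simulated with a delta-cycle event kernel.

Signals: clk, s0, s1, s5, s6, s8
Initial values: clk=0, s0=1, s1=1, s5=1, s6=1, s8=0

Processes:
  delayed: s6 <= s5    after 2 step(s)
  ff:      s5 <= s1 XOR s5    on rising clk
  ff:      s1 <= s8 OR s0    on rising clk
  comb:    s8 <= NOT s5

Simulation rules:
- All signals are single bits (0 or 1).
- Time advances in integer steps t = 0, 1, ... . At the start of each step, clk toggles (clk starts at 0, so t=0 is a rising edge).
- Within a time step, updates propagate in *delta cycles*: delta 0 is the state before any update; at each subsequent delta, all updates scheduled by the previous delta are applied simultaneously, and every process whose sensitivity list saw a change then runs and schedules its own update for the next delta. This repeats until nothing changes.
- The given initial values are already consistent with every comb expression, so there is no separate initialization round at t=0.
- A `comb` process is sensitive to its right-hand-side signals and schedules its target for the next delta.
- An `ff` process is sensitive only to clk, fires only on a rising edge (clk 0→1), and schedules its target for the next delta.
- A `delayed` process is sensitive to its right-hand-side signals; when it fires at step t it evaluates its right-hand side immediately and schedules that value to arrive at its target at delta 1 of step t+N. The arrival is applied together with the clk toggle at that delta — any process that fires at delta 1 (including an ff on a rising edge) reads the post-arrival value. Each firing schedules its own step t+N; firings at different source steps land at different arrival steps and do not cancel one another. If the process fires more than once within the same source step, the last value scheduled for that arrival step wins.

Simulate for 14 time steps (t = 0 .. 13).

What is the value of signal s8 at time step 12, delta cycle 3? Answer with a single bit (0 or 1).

1

[bits: clk,s1,s0,s6,s5,s8]
t=0: Δ0=011110 Δ1=111110 Δ2=111100 Δ3=111101 | 3Δ
t=1: Δ0=111101 Δ1=011101 | 1Δ
t=2: Δ0=011101 Δ1=111001 Δ2=111011 Δ3=111010 | 3Δ
t=3: Δ0=111010 Δ1=011010 | 1Δ
t=4: Δ0=011010 Δ1=111110 Δ2=111100 Δ3=111101 | 3Δ
t=5: Δ0=111101 Δ1=011101 | 1Δ
t=6: Δ0=011101 Δ1=111001 Δ2=111011 Δ3=111010 | 3Δ
t=7: Δ0=111010 Δ1=011010 | 1Δ
t=8: Δ0=011010 Δ1=111110 Δ2=111100 Δ3=111101 | 3Δ
t=9: Δ0=111101 Δ1=011101 | 1Δ
t=10: Δ0=011101 Δ1=111001 Δ2=111011 Δ3=111010 | 3Δ
t=11: Δ0=111010 Δ1=011010 | 1Δ
t=12: Δ0=011010 Δ1=111110 Δ2=111100 Δ3=111101 | 3Δ
t=13: Δ0=111101 Δ1=011101 | 1Δ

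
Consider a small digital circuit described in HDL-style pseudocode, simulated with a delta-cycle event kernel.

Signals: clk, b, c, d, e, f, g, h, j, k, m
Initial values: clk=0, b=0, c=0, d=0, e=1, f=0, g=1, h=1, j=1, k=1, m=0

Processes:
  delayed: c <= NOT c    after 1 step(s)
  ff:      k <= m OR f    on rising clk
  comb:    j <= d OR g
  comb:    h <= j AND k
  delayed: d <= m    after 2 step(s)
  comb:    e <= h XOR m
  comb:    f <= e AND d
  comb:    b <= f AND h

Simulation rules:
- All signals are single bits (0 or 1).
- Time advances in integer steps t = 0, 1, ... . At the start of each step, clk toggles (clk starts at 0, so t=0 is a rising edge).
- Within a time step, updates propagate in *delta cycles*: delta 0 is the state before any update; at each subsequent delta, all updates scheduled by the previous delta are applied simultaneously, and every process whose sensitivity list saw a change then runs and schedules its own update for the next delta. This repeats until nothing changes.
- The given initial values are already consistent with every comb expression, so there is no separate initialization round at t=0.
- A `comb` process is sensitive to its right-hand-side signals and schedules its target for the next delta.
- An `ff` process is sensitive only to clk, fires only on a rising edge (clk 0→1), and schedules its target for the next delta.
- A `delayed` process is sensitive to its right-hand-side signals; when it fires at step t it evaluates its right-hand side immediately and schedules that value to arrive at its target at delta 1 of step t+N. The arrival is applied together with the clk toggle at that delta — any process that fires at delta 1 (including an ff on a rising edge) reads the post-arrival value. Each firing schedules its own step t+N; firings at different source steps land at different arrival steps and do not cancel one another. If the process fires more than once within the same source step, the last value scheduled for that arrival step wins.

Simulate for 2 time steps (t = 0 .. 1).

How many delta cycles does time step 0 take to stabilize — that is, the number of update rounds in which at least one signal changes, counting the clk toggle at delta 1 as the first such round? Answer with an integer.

4

[bits: c,e,h,k,m,clk,d,j,f,g,b]
t=0: Δ0=01110001010 Δ1=01110101010 Δ2=01100101010 Δ3=01000101010 Δ4=00000101010 | 4Δ
t=1: Δ0=00000101010 Δ1=00000001010 | 1Δ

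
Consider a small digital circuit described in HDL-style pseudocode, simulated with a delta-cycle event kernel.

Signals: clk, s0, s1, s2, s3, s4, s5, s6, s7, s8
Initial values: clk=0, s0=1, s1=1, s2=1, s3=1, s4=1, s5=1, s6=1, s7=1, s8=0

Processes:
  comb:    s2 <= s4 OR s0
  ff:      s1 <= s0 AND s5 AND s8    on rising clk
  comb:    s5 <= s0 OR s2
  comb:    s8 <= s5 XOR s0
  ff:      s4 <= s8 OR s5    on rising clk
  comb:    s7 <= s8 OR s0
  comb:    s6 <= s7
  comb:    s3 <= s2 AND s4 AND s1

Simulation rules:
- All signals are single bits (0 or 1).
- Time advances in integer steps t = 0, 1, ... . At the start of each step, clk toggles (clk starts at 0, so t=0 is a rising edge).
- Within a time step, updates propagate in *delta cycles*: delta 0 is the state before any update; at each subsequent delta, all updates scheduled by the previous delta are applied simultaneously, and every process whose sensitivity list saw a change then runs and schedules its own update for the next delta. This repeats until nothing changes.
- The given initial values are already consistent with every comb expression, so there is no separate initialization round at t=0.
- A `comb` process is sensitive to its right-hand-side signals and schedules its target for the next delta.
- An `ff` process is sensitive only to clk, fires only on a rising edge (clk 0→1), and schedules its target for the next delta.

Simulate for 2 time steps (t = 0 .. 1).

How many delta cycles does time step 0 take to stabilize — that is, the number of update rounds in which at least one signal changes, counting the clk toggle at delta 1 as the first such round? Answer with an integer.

3

t=0 Δ0: s6=1 s7=1 clk=0 s1=1 s2=1 s3=1 s5=1 s0=1 s4=1 s8=0
  Δ1: clk:0→1
  Δ2: s1:1→0
  Δ3: s3:1→0
  (3Δ to stable)
t=1 Δ0: s6=1 s7=1 clk=1 s1=0 s2=1 s3=0 s5=1 s0=1 s4=1 s8=0
  Δ1: clk:1→0
  (1Δ to stable)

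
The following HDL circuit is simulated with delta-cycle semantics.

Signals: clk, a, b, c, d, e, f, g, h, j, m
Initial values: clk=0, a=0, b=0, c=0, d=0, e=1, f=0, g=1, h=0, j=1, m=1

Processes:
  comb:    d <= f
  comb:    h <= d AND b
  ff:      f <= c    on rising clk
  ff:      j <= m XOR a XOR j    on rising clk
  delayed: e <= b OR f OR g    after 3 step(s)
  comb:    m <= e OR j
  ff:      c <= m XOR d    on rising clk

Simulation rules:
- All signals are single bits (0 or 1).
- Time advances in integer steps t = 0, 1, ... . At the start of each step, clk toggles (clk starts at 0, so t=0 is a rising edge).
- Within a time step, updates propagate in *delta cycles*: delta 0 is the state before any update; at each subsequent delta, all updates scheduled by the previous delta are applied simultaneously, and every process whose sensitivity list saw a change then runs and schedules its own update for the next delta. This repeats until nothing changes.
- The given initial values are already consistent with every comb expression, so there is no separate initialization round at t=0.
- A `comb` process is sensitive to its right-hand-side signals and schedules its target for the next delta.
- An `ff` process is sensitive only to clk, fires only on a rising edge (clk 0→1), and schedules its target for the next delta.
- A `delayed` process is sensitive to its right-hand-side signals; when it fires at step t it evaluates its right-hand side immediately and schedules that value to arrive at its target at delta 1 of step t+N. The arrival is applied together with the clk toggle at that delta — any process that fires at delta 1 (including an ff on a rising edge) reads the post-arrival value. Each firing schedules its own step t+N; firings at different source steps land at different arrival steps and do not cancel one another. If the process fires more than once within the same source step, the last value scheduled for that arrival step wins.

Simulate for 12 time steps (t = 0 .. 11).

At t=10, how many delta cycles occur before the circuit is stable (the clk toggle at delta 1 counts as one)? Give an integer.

t=0 Δ0: b=0 m=1 g=1 c=0 j=1 clk=0 h=0 f=0 e=1 d=0 a=0
  Δ1: clk:0→1
  Δ2: c:0→1, j:1→0
  (2Δ to stable)
t=1 Δ0: b=0 m=1 g=1 c=1 j=0 clk=1 h=0 f=0 e=1 d=0 a=0
  Δ1: clk:1→0
  (1Δ to stable)
t=2 Δ0: b=0 m=1 g=1 c=1 j=0 clk=0 h=0 f=0 e=1 d=0 a=0
  Δ1: clk:0→1
  Δ2: j:0→1, f:0→1
  Δ3: d:0→1
  (3Δ to stable)
t=3 Δ0: b=0 m=1 g=1 c=1 j=1 clk=1 h=0 f=1 e=1 d=1 a=0
  Δ1: clk:1→0
  (1Δ to stable)
t=4 Δ0: b=0 m=1 g=1 c=1 j=1 clk=0 h=0 f=1 e=1 d=1 a=0
  Δ1: clk:0→1
  Δ2: c:1→0, j:1→0
  (2Δ to stable)
t=5 Δ0: b=0 m=1 g=1 c=0 j=0 clk=1 h=0 f=1 e=1 d=1 a=0
  Δ1: clk:1→0
  (1Δ to stable)
t=6 Δ0: b=0 m=1 g=1 c=0 j=0 clk=0 h=0 f=1 e=1 d=1 a=0
  Δ1: clk:0→1
  Δ2: j:0→1, f:1→0
  Δ3: d:1→0
  (3Δ to stable)
t=7 Δ0: b=0 m=1 g=1 c=0 j=1 clk=1 h=0 f=0 e=1 d=0 a=0
  Δ1: clk:1→0
  (1Δ to stable)
t=8 Δ0: b=0 m=1 g=1 c=0 j=1 clk=0 h=0 f=0 e=1 d=0 a=0
  Δ1: clk:0→1
  Δ2: c:0→1, j:1→0
  (2Δ to stable)
t=9 Δ0: b=0 m=1 g=1 c=1 j=0 clk=1 h=0 f=0 e=1 d=0 a=0
  Δ1: clk:1→0
  (1Δ to stable)
t=10 Δ0: b=0 m=1 g=1 c=1 j=0 clk=0 h=0 f=0 e=1 d=0 a=0
  Δ1: clk:0→1
  Δ2: j:0→1, f:0→1
  Δ3: d:0→1
  (3Δ to stable)
t=11 Δ0: b=0 m=1 g=1 c=1 j=1 clk=1 h=0 f=1 e=1 d=1 a=0
  Δ1: clk:1→0
  (1Δ to stable)

3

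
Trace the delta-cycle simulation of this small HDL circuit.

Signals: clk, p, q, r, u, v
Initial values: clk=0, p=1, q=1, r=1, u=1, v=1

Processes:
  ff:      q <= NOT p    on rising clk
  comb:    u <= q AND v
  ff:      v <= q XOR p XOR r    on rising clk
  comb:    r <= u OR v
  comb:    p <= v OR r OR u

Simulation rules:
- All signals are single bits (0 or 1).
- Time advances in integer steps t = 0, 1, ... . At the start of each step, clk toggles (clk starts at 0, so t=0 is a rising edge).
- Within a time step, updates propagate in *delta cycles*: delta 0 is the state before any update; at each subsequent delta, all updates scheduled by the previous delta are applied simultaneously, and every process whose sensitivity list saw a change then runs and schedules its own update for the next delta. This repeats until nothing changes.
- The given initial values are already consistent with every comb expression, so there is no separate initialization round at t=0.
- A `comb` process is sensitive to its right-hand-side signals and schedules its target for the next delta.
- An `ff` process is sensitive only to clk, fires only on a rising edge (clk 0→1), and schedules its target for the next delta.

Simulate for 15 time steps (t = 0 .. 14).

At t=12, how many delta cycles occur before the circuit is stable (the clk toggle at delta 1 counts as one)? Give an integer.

t0.Δ0 r=1 q=1 clk=0 u=1 p=1 v=1
t0.Δ1 r=1 q=1 clk=1 u=1 p=1 v=1
t0.Δ2 r=1 q=0 clk=1 u=1 p=1 v=1
t0.Δ3 r=1 q=0 clk=1 u=0 p=1 v=1
t1.Δ0 r=1 q=0 clk=1 u=0 p=1 v=1
t1.Δ1 r=1 q=0 clk=0 u=0 p=1 v=1
t2.Δ0 r=1 q=0 clk=0 u=0 p=1 v=1
t2.Δ1 r=1 q=0 clk=1 u=0 p=1 v=1
t2.Δ2 r=1 q=0 clk=1 u=0 p=1 v=0
t2.Δ3 r=0 q=0 clk=1 u=0 p=1 v=0
t2.Δ4 r=0 q=0 clk=1 u=0 p=0 v=0
t3.Δ0 r=0 q=0 clk=1 u=0 p=0 v=0
t3.Δ1 r=0 q=0 clk=0 u=0 p=0 v=0
t4.Δ0 r=0 q=0 clk=0 u=0 p=0 v=0
t4.Δ1 r=0 q=0 clk=1 u=0 p=0 v=0
t4.Δ2 r=0 q=1 clk=1 u=0 p=0 v=0
t5.Δ0 r=0 q=1 clk=1 u=0 p=0 v=0
t5.Δ1 r=0 q=1 clk=0 u=0 p=0 v=0
t6.Δ0 r=0 q=1 clk=0 u=0 p=0 v=0
t6.Δ1 r=0 q=1 clk=1 u=0 p=0 v=0
t6.Δ2 r=0 q=1 clk=1 u=0 p=0 v=1
t6.Δ3 r=1 q=1 clk=1 u=1 p=1 v=1
t7.Δ0 r=1 q=1 clk=1 u=1 p=1 v=1
t7.Δ1 r=1 q=1 clk=0 u=1 p=1 v=1
t8.Δ0 r=1 q=1 clk=0 u=1 p=1 v=1
t8.Δ1 r=1 q=1 clk=1 u=1 p=1 v=1
t8.Δ2 r=1 q=0 clk=1 u=1 p=1 v=1
t8.Δ3 r=1 q=0 clk=1 u=0 p=1 v=1
t9.Δ0 r=1 q=0 clk=1 u=0 p=1 v=1
t9.Δ1 r=1 q=0 clk=0 u=0 p=1 v=1
t10.Δ0 r=1 q=0 clk=0 u=0 p=1 v=1
t10.Δ1 r=1 q=0 clk=1 u=0 p=1 v=1
t10.Δ2 r=1 q=0 clk=1 u=0 p=1 v=0
t10.Δ3 r=0 q=0 clk=1 u=0 p=1 v=0
t10.Δ4 r=0 q=0 clk=1 u=0 p=0 v=0
t11.Δ0 r=0 q=0 clk=1 u=0 p=0 v=0
t11.Δ1 r=0 q=0 clk=0 u=0 p=0 v=0
t12.Δ0 r=0 q=0 clk=0 u=0 p=0 v=0
t12.Δ1 r=0 q=0 clk=1 u=0 p=0 v=0
t12.Δ2 r=0 q=1 clk=1 u=0 p=0 v=0
t13.Δ0 r=0 q=1 clk=1 u=0 p=0 v=0
t13.Δ1 r=0 q=1 clk=0 u=0 p=0 v=0
t14.Δ0 r=0 q=1 clk=0 u=0 p=0 v=0
t14.Δ1 r=0 q=1 clk=1 u=0 p=0 v=0
t14.Δ2 r=0 q=1 clk=1 u=0 p=0 v=1
t14.Δ3 r=1 q=1 clk=1 u=1 p=1 v=1

2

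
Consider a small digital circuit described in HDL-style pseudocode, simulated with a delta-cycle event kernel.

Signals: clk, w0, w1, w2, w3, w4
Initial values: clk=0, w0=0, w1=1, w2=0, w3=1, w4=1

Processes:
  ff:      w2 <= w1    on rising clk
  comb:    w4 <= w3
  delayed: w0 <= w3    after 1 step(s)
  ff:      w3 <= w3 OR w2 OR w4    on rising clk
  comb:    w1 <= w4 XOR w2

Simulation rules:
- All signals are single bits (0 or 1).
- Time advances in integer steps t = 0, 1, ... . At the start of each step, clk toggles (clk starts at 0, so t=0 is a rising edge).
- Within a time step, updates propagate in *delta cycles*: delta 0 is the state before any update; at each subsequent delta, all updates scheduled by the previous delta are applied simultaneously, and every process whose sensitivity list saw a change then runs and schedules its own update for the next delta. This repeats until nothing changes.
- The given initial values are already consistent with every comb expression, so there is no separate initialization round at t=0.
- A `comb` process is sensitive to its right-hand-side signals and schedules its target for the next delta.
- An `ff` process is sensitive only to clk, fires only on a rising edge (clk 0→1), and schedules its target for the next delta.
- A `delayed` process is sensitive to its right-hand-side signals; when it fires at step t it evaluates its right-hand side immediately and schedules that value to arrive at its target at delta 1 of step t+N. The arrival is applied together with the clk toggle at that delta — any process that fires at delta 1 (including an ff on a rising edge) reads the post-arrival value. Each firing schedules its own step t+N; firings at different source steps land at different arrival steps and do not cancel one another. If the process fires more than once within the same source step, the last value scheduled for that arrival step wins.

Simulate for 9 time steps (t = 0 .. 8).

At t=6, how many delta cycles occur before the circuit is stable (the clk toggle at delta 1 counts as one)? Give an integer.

3

t=0 Δ0: w1=1 w4=1 w2=0 w3=1 clk=0 w0=0
  Δ1: clk:0→1
  Δ2: w2:0→1
  Δ3: w1:1→0
  (3Δ to stable)
t=1 Δ0: w1=0 w4=1 w2=1 w3=1 clk=1 w0=0
  Δ1: clk:1→0
  (1Δ to stable)
t=2 Δ0: w1=0 w4=1 w2=1 w3=1 clk=0 w0=0
  Δ1: clk:0→1
  Δ2: w2:1→0
  Δ3: w1:0→1
  (3Δ to stable)
t=3 Δ0: w1=1 w4=1 w2=0 w3=1 clk=1 w0=0
  Δ1: clk:1→0
  (1Δ to stable)
t=4 Δ0: w1=1 w4=1 w2=0 w3=1 clk=0 w0=0
  Δ1: clk:0→1
  Δ2: w2:0→1
  Δ3: w1:1→0
  (3Δ to stable)
t=5 Δ0: w1=0 w4=1 w2=1 w3=1 clk=1 w0=0
  Δ1: clk:1→0
  (1Δ to stable)
t=6 Δ0: w1=0 w4=1 w2=1 w3=1 clk=0 w0=0
  Δ1: clk:0→1
  Δ2: w2:1→0
  Δ3: w1:0→1
  (3Δ to stable)
t=7 Δ0: w1=1 w4=1 w2=0 w3=1 clk=1 w0=0
  Δ1: clk:1→0
  (1Δ to stable)
t=8 Δ0: w1=1 w4=1 w2=0 w3=1 clk=0 w0=0
  Δ1: clk:0→1
  Δ2: w2:0→1
  Δ3: w1:1→0
  (3Δ to stable)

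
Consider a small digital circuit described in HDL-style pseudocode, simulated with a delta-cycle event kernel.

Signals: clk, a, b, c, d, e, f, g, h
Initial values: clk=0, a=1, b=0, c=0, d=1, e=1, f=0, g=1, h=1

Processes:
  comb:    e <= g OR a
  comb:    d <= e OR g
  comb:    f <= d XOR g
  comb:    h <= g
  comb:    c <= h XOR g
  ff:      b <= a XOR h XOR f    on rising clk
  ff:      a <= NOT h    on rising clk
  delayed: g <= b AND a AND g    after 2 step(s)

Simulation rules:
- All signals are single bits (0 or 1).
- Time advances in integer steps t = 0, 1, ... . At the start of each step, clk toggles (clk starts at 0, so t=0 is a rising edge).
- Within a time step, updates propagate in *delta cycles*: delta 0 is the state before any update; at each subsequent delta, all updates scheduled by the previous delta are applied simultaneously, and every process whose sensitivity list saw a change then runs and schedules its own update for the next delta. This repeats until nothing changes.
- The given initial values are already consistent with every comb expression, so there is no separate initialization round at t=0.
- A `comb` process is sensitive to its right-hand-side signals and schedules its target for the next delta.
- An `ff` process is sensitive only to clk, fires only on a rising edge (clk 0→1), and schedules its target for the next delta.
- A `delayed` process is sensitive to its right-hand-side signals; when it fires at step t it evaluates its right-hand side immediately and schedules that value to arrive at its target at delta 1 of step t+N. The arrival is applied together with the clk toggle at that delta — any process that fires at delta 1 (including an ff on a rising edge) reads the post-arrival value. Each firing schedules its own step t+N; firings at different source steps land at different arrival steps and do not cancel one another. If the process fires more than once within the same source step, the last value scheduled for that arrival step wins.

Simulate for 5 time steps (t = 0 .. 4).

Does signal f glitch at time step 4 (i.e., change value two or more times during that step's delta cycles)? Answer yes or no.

[bits: d,e,g,b,clk,a,h,c,f]
t=0: Δ0=111001100 Δ1=111011100 Δ2=111010100 | 2Δ
t=1: Δ0=111010100 Δ1=111000100 | 1Δ
t=2: Δ0=111000100 Δ1=110010100 Δ2=100110011 Δ3=000110001 Δ4=000110000 | 4Δ
t=3: Δ0=000110000 Δ1=000100000 | 1Δ
t=4: Δ0=000100000 Δ1=000110000 Δ2=000011000 Δ3=010011000 Δ4=110011000 Δ5=110011001 | 5Δ

no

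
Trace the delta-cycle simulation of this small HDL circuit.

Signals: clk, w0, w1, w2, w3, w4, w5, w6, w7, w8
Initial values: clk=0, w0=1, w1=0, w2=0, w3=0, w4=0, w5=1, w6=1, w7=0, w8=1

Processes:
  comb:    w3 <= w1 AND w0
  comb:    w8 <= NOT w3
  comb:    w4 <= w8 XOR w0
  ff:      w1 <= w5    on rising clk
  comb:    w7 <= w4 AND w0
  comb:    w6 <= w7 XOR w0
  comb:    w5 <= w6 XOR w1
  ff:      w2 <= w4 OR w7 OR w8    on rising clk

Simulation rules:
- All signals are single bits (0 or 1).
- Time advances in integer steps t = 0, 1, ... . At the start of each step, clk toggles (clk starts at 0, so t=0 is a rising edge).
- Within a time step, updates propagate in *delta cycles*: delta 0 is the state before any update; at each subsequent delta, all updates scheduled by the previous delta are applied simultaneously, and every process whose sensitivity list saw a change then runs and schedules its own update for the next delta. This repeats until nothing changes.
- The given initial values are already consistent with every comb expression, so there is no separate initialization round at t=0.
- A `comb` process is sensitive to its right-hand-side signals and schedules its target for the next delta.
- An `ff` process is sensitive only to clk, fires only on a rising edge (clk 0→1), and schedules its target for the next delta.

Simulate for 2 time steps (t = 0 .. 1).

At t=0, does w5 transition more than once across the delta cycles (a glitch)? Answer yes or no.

yes

[bits: clk,w6,w2,w3,w7,w1,w4,w0,w8,w5]
t=0: Δ0=0100000111 Δ1=1100000111 Δ2=1110010111 Δ3=1111010110 Δ4=1111010100 Δ5=1111011100 Δ6=1111111100 Δ7=1011111100 Δ8=1011111101 | 8Δ
t=1: Δ0=1011111101 Δ1=0011111101 | 1Δ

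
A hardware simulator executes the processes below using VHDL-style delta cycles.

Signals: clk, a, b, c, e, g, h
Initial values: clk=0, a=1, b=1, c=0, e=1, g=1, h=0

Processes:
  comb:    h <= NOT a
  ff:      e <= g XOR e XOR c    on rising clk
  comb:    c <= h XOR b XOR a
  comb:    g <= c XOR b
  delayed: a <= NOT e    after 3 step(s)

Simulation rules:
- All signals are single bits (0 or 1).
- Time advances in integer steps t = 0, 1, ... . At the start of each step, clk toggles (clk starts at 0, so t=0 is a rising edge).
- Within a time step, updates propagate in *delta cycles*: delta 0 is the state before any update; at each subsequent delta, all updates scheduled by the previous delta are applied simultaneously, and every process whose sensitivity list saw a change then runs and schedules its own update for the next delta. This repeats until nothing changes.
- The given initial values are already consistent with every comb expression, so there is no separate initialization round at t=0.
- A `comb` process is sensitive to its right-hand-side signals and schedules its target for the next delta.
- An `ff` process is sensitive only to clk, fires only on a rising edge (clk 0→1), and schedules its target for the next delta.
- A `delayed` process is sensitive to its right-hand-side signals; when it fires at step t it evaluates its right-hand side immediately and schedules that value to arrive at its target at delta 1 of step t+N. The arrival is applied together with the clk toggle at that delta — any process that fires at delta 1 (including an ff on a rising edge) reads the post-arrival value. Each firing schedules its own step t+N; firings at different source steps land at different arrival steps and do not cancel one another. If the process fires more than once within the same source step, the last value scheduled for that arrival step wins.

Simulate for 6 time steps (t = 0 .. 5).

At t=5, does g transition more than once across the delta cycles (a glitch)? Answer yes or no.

yes

t0.Δ0 a=1 e=1 h=0 g=1 c=0 clk=0 b=1
t0.Δ1 a=1 e=1 h=0 g=1 c=0 clk=1 b=1
t0.Δ2 a=1 e=0 h=0 g=1 c=0 clk=1 b=1
t1.Δ0 a=1 e=0 h=0 g=1 c=0 clk=1 b=1
t1.Δ1 a=1 e=0 h=0 g=1 c=0 clk=0 b=1
t2.Δ0 a=1 e=0 h=0 g=1 c=0 clk=0 b=1
t2.Δ1 a=1 e=0 h=0 g=1 c=0 clk=1 b=1
t2.Δ2 a=1 e=1 h=0 g=1 c=0 clk=1 b=1
t3.Δ0 a=1 e=1 h=0 g=1 c=0 clk=1 b=1
t3.Δ1 a=1 e=1 h=0 g=1 c=0 clk=0 b=1
t4.Δ0 a=1 e=1 h=0 g=1 c=0 clk=0 b=1
t4.Δ1 a=1 e=1 h=0 g=1 c=0 clk=1 b=1
t4.Δ2 a=1 e=0 h=0 g=1 c=0 clk=1 b=1
t5.Δ0 a=1 e=0 h=0 g=1 c=0 clk=1 b=1
t5.Δ1 a=0 e=0 h=0 g=1 c=0 clk=0 b=1
t5.Δ2 a=0 e=0 h=1 g=1 c=1 clk=0 b=1
t5.Δ3 a=0 e=0 h=1 g=0 c=0 clk=0 b=1
t5.Δ4 a=0 e=0 h=1 g=1 c=0 clk=0 b=1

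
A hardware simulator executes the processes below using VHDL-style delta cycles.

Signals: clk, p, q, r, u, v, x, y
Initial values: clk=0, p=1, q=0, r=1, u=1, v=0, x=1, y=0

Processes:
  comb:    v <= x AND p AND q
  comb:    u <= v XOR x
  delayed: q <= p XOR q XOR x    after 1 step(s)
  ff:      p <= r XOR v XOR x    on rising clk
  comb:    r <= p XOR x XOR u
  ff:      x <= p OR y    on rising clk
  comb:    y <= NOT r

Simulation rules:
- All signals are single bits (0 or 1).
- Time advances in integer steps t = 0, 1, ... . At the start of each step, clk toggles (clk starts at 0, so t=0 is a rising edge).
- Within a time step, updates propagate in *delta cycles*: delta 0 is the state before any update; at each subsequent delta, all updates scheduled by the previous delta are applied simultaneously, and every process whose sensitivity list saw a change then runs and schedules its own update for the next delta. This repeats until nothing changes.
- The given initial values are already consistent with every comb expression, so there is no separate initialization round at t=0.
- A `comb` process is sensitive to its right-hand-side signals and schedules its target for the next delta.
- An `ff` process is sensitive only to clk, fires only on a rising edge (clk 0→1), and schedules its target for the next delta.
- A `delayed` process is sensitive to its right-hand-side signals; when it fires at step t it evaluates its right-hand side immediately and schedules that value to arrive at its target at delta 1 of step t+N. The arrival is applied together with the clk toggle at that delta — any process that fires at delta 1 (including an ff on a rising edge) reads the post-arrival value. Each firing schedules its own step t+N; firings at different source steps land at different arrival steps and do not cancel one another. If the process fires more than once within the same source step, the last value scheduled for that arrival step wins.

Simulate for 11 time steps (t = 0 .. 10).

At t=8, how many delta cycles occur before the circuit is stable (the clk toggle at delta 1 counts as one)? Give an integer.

4

t0.Δ0 u=1 clk=0 v=0 q=0 p=1 x=1 y=0 r=1
t0.Δ1 u=1 clk=1 v=0 q=0 p=1 x=1 y=0 r=1
t0.Δ2 u=1 clk=1 v=0 q=0 p=0 x=1 y=0 r=1
t0.Δ3 u=1 clk=1 v=0 q=0 p=0 x=1 y=0 r=0
t0.Δ4 u=1 clk=1 v=0 q=0 p=0 x=1 y=1 r=0
t1.Δ0 u=1 clk=1 v=0 q=0 p=0 x=1 y=1 r=0
t1.Δ1 u=1 clk=0 v=0 q=1 p=0 x=1 y=1 r=0
t2.Δ0 u=1 clk=0 v=0 q=1 p=0 x=1 y=1 r=0
t2.Δ1 u=1 clk=1 v=0 q=0 p=0 x=1 y=1 r=0
t2.Δ2 u=1 clk=1 v=0 q=0 p=1 x=1 y=1 r=0
t2.Δ3 u=1 clk=1 v=0 q=0 p=1 x=1 y=1 r=1
t2.Δ4 u=1 clk=1 v=0 q=0 p=1 x=1 y=0 r=1
t3.Δ0 u=1 clk=1 v=0 q=0 p=1 x=1 y=0 r=1
t3.Δ1 u=1 clk=0 v=0 q=0 p=1 x=1 y=0 r=1
t4.Δ0 u=1 clk=0 v=0 q=0 p=1 x=1 y=0 r=1
t4.Δ1 u=1 clk=1 v=0 q=0 p=1 x=1 y=0 r=1
t4.Δ2 u=1 clk=1 v=0 q=0 p=0 x=1 y=0 r=1
t4.Δ3 u=1 clk=1 v=0 q=0 p=0 x=1 y=0 r=0
t4.Δ4 u=1 clk=1 v=0 q=0 p=0 x=1 y=1 r=0
t5.Δ0 u=1 clk=1 v=0 q=0 p=0 x=1 y=1 r=0
t5.Δ1 u=1 clk=0 v=0 q=1 p=0 x=1 y=1 r=0
t6.Δ0 u=1 clk=0 v=0 q=1 p=0 x=1 y=1 r=0
t6.Δ1 u=1 clk=1 v=0 q=0 p=0 x=1 y=1 r=0
t6.Δ2 u=1 clk=1 v=0 q=0 p=1 x=1 y=1 r=0
t6.Δ3 u=1 clk=1 v=0 q=0 p=1 x=1 y=1 r=1
t6.Δ4 u=1 clk=1 v=0 q=0 p=1 x=1 y=0 r=1
t7.Δ0 u=1 clk=1 v=0 q=0 p=1 x=1 y=0 r=1
t7.Δ1 u=1 clk=0 v=0 q=0 p=1 x=1 y=0 r=1
t8.Δ0 u=1 clk=0 v=0 q=0 p=1 x=1 y=0 r=1
t8.Δ1 u=1 clk=1 v=0 q=0 p=1 x=1 y=0 r=1
t8.Δ2 u=1 clk=1 v=0 q=0 p=0 x=1 y=0 r=1
t8.Δ3 u=1 clk=1 v=0 q=0 p=0 x=1 y=0 r=0
t8.Δ4 u=1 clk=1 v=0 q=0 p=0 x=1 y=1 r=0
t9.Δ0 u=1 clk=1 v=0 q=0 p=0 x=1 y=1 r=0
t9.Δ1 u=1 clk=0 v=0 q=1 p=0 x=1 y=1 r=0
t10.Δ0 u=1 clk=0 v=0 q=1 p=0 x=1 y=1 r=0
t10.Δ1 u=1 clk=1 v=0 q=0 p=0 x=1 y=1 r=0
t10.Δ2 u=1 clk=1 v=0 q=0 p=1 x=1 y=1 r=0
t10.Δ3 u=1 clk=1 v=0 q=0 p=1 x=1 y=1 r=1
t10.Δ4 u=1 clk=1 v=0 q=0 p=1 x=1 y=0 r=1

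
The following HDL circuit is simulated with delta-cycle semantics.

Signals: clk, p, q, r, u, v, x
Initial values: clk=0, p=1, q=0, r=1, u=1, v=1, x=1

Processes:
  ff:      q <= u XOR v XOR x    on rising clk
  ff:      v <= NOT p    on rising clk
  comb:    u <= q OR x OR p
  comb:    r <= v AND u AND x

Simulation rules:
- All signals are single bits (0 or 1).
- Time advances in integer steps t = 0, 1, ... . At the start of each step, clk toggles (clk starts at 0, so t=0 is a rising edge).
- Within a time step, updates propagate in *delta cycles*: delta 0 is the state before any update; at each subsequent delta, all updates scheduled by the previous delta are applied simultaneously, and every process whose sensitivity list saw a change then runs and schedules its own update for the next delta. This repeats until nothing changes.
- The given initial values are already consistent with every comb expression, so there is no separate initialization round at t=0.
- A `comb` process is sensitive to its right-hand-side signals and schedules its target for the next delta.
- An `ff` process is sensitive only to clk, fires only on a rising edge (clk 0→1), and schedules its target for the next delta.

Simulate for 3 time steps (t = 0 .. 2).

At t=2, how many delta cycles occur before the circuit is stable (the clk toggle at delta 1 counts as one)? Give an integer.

t=0 Δ0: q=0 clk=0 u=1 p=1 v=1 r=1 x=1
  Δ1: clk:0→1
  Δ2: q:0→1, v:1→0
  Δ3: r:1→0
  (3Δ to stable)
t=1 Δ0: q=1 clk=1 u=1 p=1 v=0 r=0 x=1
  Δ1: clk:1→0
  (1Δ to stable)
t=2 Δ0: q=1 clk=0 u=1 p=1 v=0 r=0 x=1
  Δ1: clk:0→1
  Δ2: q:1→0
  (2Δ to stable)

2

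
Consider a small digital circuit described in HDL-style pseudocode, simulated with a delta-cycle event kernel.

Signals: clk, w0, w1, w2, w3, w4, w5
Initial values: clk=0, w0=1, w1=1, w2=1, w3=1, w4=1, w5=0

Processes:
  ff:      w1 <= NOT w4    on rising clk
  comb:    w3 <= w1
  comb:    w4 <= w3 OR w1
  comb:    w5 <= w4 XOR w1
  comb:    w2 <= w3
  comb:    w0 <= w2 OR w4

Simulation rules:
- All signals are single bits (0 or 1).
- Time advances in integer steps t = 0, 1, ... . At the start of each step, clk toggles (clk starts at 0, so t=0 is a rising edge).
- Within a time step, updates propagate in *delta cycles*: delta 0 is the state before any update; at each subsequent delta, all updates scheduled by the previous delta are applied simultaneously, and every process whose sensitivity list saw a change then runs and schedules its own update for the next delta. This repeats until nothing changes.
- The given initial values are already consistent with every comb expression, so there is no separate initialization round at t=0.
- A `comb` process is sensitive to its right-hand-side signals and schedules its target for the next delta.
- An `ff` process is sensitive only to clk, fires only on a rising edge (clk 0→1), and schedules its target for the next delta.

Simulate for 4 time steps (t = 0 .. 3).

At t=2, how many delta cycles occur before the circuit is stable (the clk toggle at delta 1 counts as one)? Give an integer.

4

t=0 Δ0: clk=0 w2=1 w5=0 w0=1 w4=1 w3=1 w1=1
  Δ1: clk:0→1
  Δ2: w1:1→0
  Δ3: w5:0→1, w3:1→0
  Δ4: w2:1→0, w4:1→0
  Δ5: w5:1→0, w0:1→0
  (5Δ to stable)
t=1 Δ0: clk=1 w2=0 w5=0 w0=0 w4=0 w3=0 w1=0
  Δ1: clk:1→0
  (1Δ to stable)
t=2 Δ0: clk=0 w2=0 w5=0 w0=0 w4=0 w3=0 w1=0
  Δ1: clk:0→1
  Δ2: w1:0→1
  Δ3: w5:0→1, w4:0→1, w3:0→1
  Δ4: w2:0→1, w5:1→0, w0:0→1
  (4Δ to stable)
t=3 Δ0: clk=1 w2=1 w5=0 w0=1 w4=1 w3=1 w1=1
  Δ1: clk:1→0
  (1Δ to stable)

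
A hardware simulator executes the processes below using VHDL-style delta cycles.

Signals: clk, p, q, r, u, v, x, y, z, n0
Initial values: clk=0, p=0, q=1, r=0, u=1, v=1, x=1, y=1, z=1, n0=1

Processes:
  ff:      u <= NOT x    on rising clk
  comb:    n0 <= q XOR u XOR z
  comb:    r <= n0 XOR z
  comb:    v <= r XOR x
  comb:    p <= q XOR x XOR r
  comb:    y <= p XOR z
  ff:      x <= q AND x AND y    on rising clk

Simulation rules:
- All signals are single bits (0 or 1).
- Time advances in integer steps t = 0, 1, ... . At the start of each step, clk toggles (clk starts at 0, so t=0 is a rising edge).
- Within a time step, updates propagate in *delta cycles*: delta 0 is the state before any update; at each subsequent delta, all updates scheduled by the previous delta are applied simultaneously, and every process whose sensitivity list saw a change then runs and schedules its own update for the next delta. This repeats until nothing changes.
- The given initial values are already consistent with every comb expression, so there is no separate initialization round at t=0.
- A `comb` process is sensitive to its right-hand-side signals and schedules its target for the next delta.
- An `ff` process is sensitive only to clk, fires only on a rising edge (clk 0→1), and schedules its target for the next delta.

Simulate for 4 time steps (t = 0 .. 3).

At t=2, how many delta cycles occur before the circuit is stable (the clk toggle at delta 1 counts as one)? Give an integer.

4

t=0 Δ0: p=0 x=1 v=1 clk=0 u=1 y=1 q=1 r=0 z=1 n0=1
  Δ1: clk:0→1
  Δ2: u:1→0
  Δ3: n0:1→0
  Δ4: r:0→1
  Δ5: p:0→1, v:1→0
  Δ6: y:1→0
  (6Δ to stable)
t=1 Δ0: p=1 x=1 v=0 clk=1 u=0 y=0 q=1 r=1 z=1 n0=0
  Δ1: clk:1→0
  (1Δ to stable)
t=2 Δ0: p=1 x=1 v=0 clk=0 u=0 y=0 q=1 r=1 z=1 n0=0
  Δ1: clk:0→1
  Δ2: x:1→0
  Δ3: p:1→0, v:0→1
  Δ4: y:0→1
  (4Δ to stable)
t=3 Δ0: p=0 x=0 v=1 clk=1 u=0 y=1 q=1 r=1 z=1 n0=0
  Δ1: clk:1→0
  (1Δ to stable)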